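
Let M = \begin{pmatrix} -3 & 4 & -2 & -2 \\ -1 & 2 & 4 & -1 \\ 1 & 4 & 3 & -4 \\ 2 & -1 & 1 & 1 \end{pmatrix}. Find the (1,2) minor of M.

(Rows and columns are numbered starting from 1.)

The minor is -38.

Delete row 1 and column 2; the remaining 3×3 submatrix is [-1 4 -1; 1 3 -4; 2 1 1].
Its determinant is -38.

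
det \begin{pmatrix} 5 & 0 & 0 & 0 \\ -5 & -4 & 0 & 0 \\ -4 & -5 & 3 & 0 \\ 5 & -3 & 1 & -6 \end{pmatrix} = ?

The matrix is lower triangular, so the determinant is the product of the diagonal entries:
det = (5) · (-4) · (3) · (-6) = 360

360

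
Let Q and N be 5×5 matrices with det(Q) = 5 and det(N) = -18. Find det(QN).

det(QN) = -90

det(QN) = det(Q)·det(N) = (5)·(-18) = -90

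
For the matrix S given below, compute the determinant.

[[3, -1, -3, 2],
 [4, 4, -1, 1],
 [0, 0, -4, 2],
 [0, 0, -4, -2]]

The determinant is 256.

S is block upper-triangular with a 2×2 block and a 2×2 block on the diagonal, so its determinant equals the product of the determinants of the diagonal blocks.
det of the 2×2 block = 16
det of the 2×2 block = 16
det = (16)·(16) = 256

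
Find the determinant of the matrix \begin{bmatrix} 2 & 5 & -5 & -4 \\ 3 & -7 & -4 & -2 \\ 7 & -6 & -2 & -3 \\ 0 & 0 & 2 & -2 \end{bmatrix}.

Expand along row 4 (it has 2 zeros):
  − (2) · M_43   where M_43 = det([2 5 -4; 3 -7 -2; 7 -6 -3]) = -131
  + (-2) · M_44   where M_44 = det([2 5 -5; 3 -7 -4; 7 -6 -2]) = -285
det = (-1)·(2)·(-131) + (+1)·(-2)·(-285) = 832

832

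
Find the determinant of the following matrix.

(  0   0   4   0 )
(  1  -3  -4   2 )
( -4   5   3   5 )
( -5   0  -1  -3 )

Expand along row 1 (it has 3 zeros):
  + (4) · M_13   where M_13 = det([1 -3 2; -4 5 5; -5 0 -3]) = 146
det = (+1)·(4)·(146) = 584

584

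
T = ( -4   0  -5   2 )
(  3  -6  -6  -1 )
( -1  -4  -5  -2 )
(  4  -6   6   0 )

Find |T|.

Expand along row 1 (it has 1 zero):
  + (-4) · M_11   where M_11 = det([-6 -6 -1; -4 -5 -2; -6 6 0]) = -90
  + (-5) · M_13   where M_13 = det([3 -6 -1; -1 -4 -2; 4 -6 0]) = -10
  − (2) · M_14   where M_14 = det([3 -6 -6; -1 -4 -5; 4 -6 6]) = -210
det = (+1)·(-4)·(-90) + (+1)·(-5)·(-10) + (-1)·(2)·(-210) = 830

|T| = 830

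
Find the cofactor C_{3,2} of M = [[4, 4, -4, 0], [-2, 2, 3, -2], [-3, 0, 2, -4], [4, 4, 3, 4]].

-72

Delete row 3 and column 2; the remaining 3×3 submatrix is [4 -4 0; -2 3 -2; 4 3 4].
Its determinant is 72.
The cofactor carries sign (−1)^(3+2) = −1, so C_{3,2} = −(72) = -72.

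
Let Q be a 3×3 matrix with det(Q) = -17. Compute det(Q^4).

det(Q^4) = (det Q)^4 = (-17)^4 = 83521

83521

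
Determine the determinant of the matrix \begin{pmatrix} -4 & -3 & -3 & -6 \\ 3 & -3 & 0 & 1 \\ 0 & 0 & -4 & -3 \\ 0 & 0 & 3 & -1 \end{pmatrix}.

The matrix is block upper-triangular with a 2×2 block and a 2×2 block on the diagonal, so its determinant equals the product of the determinants of the diagonal blocks.
det of the 2×2 block = 21
det of the 2×2 block = 13
det = (21)·(13) = 273

The determinant is 273.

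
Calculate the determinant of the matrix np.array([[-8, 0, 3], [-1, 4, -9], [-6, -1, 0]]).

147

Expand along column 2:
  + 4 · |-8 3; -6 0| = 4·(0 − (-18)) = 72
  − (-1) · |-8 3; -1 -9| = −(-1)·(72 − (-3)) = 75
Sum: (72) + (75) = 147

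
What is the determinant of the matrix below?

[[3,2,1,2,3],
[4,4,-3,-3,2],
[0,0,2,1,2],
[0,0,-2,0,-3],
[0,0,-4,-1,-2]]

The determinant is 24.

The matrix is block upper-triangular with a 2×2 block and a 3×3 block on the diagonal, so its determinant equals the product of the determinants of the diagonal blocks.
det of the 2×2 block = 4
det of the 3×3 block = 6
det = (4)·(6) = 24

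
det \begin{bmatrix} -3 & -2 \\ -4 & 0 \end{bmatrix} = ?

det = (-3)·0 − (-2)·(-4) = 0 − 8 = -8

The determinant is -8.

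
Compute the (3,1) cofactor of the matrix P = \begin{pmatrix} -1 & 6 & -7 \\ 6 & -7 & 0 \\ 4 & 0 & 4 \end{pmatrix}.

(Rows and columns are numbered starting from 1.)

-49

Delete row 3 and column 1; the remaining 2×2 submatrix is [6 -7; -7 0].
Its determinant is 6·0 − (-7)·(-7) = -49.
The cofactor carries sign (−1)^(3+1) = +1, so C_{3,1} = +(-49) = -49.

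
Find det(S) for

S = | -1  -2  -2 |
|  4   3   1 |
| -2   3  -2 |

|S| = -39

Expand along column 1:
  + (-1) · |3 1; 3 -2| = (-1)·(-6 − 3) = 9
  − 4 · |-2 -2; 3 -2| = −4·(4 − (-6)) = -40
  + (-2) · |-2 -2; 3 1| = (-2)·(-2 − (-6)) = -8
Sum: (9) + (-40) + (-8) = -39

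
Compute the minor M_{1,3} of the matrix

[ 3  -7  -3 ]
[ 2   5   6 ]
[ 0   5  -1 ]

10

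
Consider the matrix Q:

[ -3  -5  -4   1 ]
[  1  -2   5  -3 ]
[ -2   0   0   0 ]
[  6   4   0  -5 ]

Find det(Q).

-386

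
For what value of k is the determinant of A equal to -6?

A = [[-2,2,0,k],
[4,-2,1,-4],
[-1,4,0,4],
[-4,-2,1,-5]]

Expanding along the column containing k, det(A) is linear in k: det(A) = (-32)·k + (58).
Set (-32)·k + (58) = -6  ⇒  (-32)·k = -64  ⇒  k = 2.

2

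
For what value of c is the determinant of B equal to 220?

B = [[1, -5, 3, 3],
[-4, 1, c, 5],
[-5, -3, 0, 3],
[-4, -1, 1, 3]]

c = 9

Expanding along the column containing c, det(B) is linear in c: det(B) = (42)·c + (-158).
Set (42)·c + (-158) = 220  ⇒  (42)·c = 378  ⇒  c = 9.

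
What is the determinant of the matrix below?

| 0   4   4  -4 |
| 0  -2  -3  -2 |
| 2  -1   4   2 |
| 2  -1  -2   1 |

-184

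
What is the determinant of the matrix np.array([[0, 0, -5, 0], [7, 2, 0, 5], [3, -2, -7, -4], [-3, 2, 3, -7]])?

Expand along row 1 (it has 3 zeros):
  + (-5) · M_13   where M_13 = det([7 2 5; 3 -2 -4; -3 2 -7]) = 220
det = (+1)·(-5)·(220) = -1100

The determinant is -1100.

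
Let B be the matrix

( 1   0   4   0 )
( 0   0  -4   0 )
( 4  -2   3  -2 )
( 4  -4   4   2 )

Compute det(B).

|B| = -48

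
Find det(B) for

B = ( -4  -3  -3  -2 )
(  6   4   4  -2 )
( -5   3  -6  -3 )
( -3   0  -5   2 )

Expand along row 4 (it has 1 zero):
  − (-3) · M_41   where M_41 = det([-3 -3 -2; 4 4 -2; 3 -6 -3]) = 126
  − (-5) · M_43   where M_43 = det([-4 -3 -2; 6 4 -2; -5 3 -3]) = -136
  + (2) · M_44   where M_44 = det([-4 -3 -3; 6 4 4; -5 3 -6]) = -18
det = (-1)·(-3)·(126) + (-1)·(-5)·(-136) + (+1)·(2)·(-18) = -338

|B| = -338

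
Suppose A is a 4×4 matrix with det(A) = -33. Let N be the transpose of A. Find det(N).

det(Aᵀ) = det(A).
det(N) = (1)·(-33) = -33

-33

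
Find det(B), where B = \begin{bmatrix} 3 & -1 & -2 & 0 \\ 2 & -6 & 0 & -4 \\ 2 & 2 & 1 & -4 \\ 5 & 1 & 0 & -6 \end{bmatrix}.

Expand along column 3 (it has 2 zeros):
  + (-2) · M_13   where M_13 = det([2 -6 -4; 2 2 -4; 5 1 -6]) = 64
  + (1) · M_33   where M_33 = det([3 -1 0; 2 -6 -4; 5 1 -6]) = 128
det = (+1)·(-2)·(64) + (+1)·(1)·(128) = 0

0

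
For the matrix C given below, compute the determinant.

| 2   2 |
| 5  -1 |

det(C) = 2·(-1) − 2·5 = -2 − 10 = -12

det(C) = -12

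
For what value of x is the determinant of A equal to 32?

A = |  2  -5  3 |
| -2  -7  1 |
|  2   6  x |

x = -2

Expanding along the row containing x, det(A) is linear in x: det(A) = (-24)·x + (-16).
Set (-24)·x + (-16) = 32  ⇒  (-24)·x = 48  ⇒  x = -2.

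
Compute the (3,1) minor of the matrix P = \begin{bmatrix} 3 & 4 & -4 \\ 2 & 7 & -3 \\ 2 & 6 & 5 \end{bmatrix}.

The minor is 16.

Delete row 3 and column 1; the remaining 2×2 submatrix is [4 -4; 7 -3].
Its determinant is 4·(-3) − (-4)·7 = 16.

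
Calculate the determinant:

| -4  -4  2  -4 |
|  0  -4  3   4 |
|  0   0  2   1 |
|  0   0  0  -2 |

The matrix is upper triangular, so the determinant is the product of the diagonal entries:
det = (-4) · (-4) · (2) · (-2) = -64

-64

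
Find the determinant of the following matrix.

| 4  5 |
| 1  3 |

The determinant is 7.

det = 4·3 − 5·1 = 12 − 5 = 7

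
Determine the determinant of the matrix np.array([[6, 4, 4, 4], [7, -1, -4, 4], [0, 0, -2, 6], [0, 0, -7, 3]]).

The determinant is -1224.

The matrix is block upper-triangular with a 2×2 block and a 2×2 block on the diagonal, so its determinant equals the product of the determinants of the diagonal blocks.
det of the 2×2 block = -34
det of the 2×2 block = 36
det = (-34)·(36) = -1224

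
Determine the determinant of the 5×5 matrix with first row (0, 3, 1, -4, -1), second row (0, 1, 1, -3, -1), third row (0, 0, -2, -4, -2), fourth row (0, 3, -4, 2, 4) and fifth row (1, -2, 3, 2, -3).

Expand along column 1 (it has 4 zeros):
  + (1) · M_51   where M_51 = det([3 1 -4 -1; 1 1 -3 -1; 0 -2 -4 -2; 3 -4 2 4]) = -52
det = (+1)·(1)·(-52) = -52

-52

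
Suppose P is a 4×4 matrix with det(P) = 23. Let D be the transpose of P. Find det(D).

det(Pᵀ) = det(P).
det(D) = (1)·(23) = 23

23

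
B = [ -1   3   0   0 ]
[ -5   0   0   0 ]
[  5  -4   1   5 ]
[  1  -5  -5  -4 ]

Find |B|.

det(B) = 315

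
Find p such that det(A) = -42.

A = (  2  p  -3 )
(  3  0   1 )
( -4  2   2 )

2

Expanding along the column containing p, det(A) is linear in p: det(A) = (-10)·p + (-22).
Set (-10)·p + (-22) = -42  ⇒  (-10)·p = -20  ⇒  p = 2.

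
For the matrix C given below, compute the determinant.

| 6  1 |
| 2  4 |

det(C) = 6·4 − 1·2 = 24 − 2 = 22

det(C) = 22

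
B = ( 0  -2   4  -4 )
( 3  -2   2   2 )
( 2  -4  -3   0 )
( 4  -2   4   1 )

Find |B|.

110

Expand along row 1 (it has 1 zero):
  − (-2) · M_12   where M_12 = det([3 2 2; 2 -3 0; 4 4 1]) = 27
  + (4) · M_13   where M_13 = det([3 -2 2; 2 -4 0; 4 -2 1]) = 16
  − (-4) · M_14   where M_14 = det([3 -2 2; 2 -4 -3; 4 -2 4]) = -2
det = (-1)·(-2)·(27) + (+1)·(4)·(16) + (-1)·(-4)·(-2) = 110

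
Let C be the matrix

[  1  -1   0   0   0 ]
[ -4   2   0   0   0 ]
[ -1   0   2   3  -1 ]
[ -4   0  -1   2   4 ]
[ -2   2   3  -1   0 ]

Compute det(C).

-98

C is block lower-triangular with a 2×2 block and a 3×3 block on the diagonal, so its determinant equals the product of the determinants of the diagonal blocks.
det of the 2×2 block = -2
det of the 3×3 block = 49
det = (-2)·(49) = -98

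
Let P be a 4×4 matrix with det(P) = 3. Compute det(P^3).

The determinant is 27.

det(P^3) = (det P)^3 = (3)^3 = 27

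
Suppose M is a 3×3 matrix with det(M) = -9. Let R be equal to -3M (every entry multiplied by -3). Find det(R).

det(R) = 243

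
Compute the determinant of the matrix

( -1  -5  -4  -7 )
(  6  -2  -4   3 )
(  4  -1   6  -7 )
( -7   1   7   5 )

3767

Expand along row 1:
  + (-1) · M_11   where M_11 = det([-2 -4 3; -1 6 -7; 1 7 5]) = -189
  − (-5) · M_12   where M_12 = det([6 -4 3; 4 6 -7; -7 7 5]) = 568
  + (-4) · M_13   where M_13 = det([6 -2 3; 4 -1 -7; -7 1 5]) = -55
  − (-7) · M_14   where M_14 = det([6 -2 -4; 4 -1 6; -7 1 7]) = 74
det = (+1)·(-1)·(-189) + (-1)·(-5)·(568) + (+1)·(-4)·(-55) + (-1)·(-7)·(74) = 3767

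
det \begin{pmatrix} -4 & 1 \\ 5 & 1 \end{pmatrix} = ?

det = (-4)·1 − 1·5 = -4 − 5 = -9

-9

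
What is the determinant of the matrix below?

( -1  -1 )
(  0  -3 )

3

det = (-1)·(-3) − (-1)·0 = 3 − 0 = 3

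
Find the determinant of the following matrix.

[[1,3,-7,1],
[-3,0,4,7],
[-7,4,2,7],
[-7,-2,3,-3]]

-1288

Expand along row 2 (it has 1 zero):
  − (-3) · M_21   where M_21 = det([3 -7 1; 4 2 7; -2 3 -3]) = -51
  − (4) · M_23   where M_23 = det([1 3 1; -7 4 7; -7 -2 -3]) = -166
  + (7) · M_24   where M_24 = det([1 3 -7; -7 4 2; -7 -2 3]) = -257
det = (-1)·(-3)·(-51) + (-1)·(4)·(-166) + (+1)·(7)·(-257) = -1288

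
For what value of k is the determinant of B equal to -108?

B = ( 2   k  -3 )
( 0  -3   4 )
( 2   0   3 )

k = -9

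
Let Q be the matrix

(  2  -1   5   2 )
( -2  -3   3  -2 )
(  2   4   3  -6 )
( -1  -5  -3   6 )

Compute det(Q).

288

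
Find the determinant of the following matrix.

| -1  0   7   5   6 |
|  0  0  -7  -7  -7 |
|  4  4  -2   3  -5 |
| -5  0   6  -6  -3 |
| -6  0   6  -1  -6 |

Expand along column 2 (it has 4 zeros):
  − (4) · M_32   where M_32 = det([-1 7 5 6; 0 -7 -7 -7; -5 6 -6 -3; -6 6 -1 -6]) = 224
det = (-1)·(4)·(224) = -896

The determinant is -896.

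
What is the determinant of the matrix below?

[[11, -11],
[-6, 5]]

det = 11·5 − (-11)·(-6) = 55 − 66 = -11

-11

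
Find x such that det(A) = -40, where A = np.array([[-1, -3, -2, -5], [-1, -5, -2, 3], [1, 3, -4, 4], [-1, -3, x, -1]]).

Expanding along the column containing x, det(A) is linear in x: det(A) = (2)·x + (-44).
Set (2)·x + (-44) = -40  ⇒  (2)·x = 4  ⇒  x = 2.

2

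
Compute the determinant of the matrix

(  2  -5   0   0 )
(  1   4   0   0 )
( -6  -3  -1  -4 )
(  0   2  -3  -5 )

The determinant is -91.

The matrix is block lower-triangular with a 2×2 block and a 2×2 block on the diagonal, so its determinant equals the product of the determinants of the diagonal blocks.
det of the 2×2 block = 13
det of the 2×2 block = -7
det = (13)·(-7) = -91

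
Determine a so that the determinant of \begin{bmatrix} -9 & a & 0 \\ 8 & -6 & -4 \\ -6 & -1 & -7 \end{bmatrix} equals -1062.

Expanding along the column containing a, det(A) is linear in a: det(A) = (80)·a + (-342).
Set (80)·a + (-342) = -1062  ⇒  (80)·a = -720  ⇒  a = -9.

a = -9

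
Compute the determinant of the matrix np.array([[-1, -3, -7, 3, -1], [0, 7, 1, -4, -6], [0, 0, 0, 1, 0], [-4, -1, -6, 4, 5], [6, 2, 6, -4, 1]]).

Expand along row 3 (it has 4 zeros):
  − (1) · M_34   where M_34 = det([-1 -3 -7 -1; 0 7 1 -6; -4 -1 -6 5; 6 2 6 1]) = -1673
det = (-1)·(1)·(-1673) = 1673

The determinant is 1673.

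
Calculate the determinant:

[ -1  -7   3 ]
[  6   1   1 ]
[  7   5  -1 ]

Expand along column 1:
  + (-1) · |1 1; 5 -1| = (-1)·(-1 − 5) = 6
  − 6 · |-7 3; 5 -1| = −6·(7 − 15) = 48
  + 7 · |-7 3; 1 1| = 7·(-7 − 3) = -70
Sum: (6) + (48) + (-70) = -16

-16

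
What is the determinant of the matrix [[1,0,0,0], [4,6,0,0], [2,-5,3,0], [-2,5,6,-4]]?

-72

The matrix is lower triangular, so the determinant is the product of the diagonal entries:
det = (1) · (6) · (3) · (-4) = -72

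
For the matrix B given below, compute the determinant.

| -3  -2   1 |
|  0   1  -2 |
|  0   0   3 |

-9

B is upper triangular, so det(B) is the product of the diagonal entries:
det = (-3) · (1) · (3) = -9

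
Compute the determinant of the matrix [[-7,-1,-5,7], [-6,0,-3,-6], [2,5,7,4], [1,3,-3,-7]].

Expand along row 2 (it has 1 zero):
  − (-6) · M_21   where M_21 = det([-1 -5 7; 5 7 4; 3 -3 -7]) = -450
  − (-3) · M_23   where M_23 = det([-7 -1 7; 2 5 4; 1 3 -7]) = 318
  + (-6) · M_24   where M_24 = det([-7 -1 -5; 2 5 7; 1 3 -3]) = 234
det = (-1)·(-6)·(-450) + (-1)·(-3)·(318) + (+1)·(-6)·(234) = -3150

-3150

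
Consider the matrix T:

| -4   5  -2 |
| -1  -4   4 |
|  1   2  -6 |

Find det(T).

Expand along column 1:
  + (-4) · |-4 4; 2 -6| = (-4)·(24 − 8) = -64
  − (-1) · |5 -2; 2 -6| = −(-1)·(-30 − (-4)) = -26
  + 1 · |5 -2; -4 4| = 1·(20 − 8) = 12
Sum: (-64) + (-26) + (12) = -78

-78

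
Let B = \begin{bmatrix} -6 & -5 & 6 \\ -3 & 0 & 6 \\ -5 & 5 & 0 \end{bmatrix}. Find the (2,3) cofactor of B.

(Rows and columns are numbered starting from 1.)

55

Delete row 2 and column 3; the remaining 2×2 submatrix is [-6 -5; -5 5].
Its determinant is (-6)·5 − (-5)·(-5) = -55.
The cofactor carries sign (−1)^(2+3) = −1, so C_{2,3} = −(-55) = 55.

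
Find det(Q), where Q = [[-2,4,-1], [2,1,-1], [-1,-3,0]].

15

Expand along column 3:
  + (-1) · |2 1; -1 -3| = (-1)·(-6 − (-1)) = 5
  − (-1) · |-2 4; -1 -3| = −(-1)·(6 − (-4)) = 10
Sum: (5) + (10) = 15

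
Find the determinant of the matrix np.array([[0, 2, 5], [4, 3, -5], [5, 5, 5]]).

-65

Expand along row 1:
  − 2 · |4 -5; 5 5| = −2·(20 − (-25)) = -90
  + 5 · |4 3; 5 5| = 5·(20 − 15) = 25
Sum: (-90) + (25) = -65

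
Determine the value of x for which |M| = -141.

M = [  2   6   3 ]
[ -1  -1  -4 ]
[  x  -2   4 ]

x = 7

Expanding along the row containing x, det(M) is linear in x: det(M) = (-21)·x + (6).
Set (-21)·x + (6) = -141  ⇒  (-21)·x = -147  ⇒  x = 7.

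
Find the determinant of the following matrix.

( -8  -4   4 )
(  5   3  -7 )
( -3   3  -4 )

-140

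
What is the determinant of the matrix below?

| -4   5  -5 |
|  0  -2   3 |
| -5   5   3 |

59

Expand along row 2:
  + (-2) · |-4 -5; -5 3| = (-2)·(-12 − 25) = 74
  − 3 · |-4 5; -5 5| = −3·(-20 − (-25)) = -15
Sum: (74) + (-15) = 59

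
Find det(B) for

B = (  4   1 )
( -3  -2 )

det(B) = 4·(-2) − 1·(-3) = -8 − (-3) = -5

-5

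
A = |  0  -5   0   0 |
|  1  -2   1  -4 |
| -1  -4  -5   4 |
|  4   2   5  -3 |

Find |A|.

Expand along row 1 (it has 3 zeros):
  − (-5) · M_12   where M_12 = det([1 1 -4; -1 -5 4; 4 5 -3]) = -52
det = (-1)·(-5)·(-52) = -260

det(A) = -260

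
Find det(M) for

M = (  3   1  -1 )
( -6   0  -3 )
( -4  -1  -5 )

|M| = -33

Expand along row 2:
  − (-6) · |1 -1; -1 -5| = −(-6)·(-5 − 1) = -36
  − (-3) · |3 1; -4 -1| = −(-3)·(-3 − (-4)) = 3
Sum: (-36) + (3) = -33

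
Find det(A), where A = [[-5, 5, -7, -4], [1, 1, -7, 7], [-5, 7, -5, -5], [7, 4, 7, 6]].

Expand along row 1:
  + (-5) · M_11   where M_11 = det([1 -7 7; 7 -5 -5; 4 7 6]) = 922
  − (5) · M_12   where M_12 = det([1 -7 7; -5 -5 -5; 7 7 6]) = 40
  + (-7) · M_13   where M_13 = det([1 1 7; -5 7 -5; 7 4 6]) = -426
  − (-4) · M_14   where M_14 = det([1 1 -7; -5 7 -5; 7 4 7]) = 552
det = (+1)·(-5)·(922) + (-1)·(5)·(40) + (+1)·(-7)·(-426) + (-1)·(-4)·(552) = 380

det(A) = 380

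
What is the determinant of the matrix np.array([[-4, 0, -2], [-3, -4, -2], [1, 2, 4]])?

Expand along row 1:
  + (-4) · |-4 -2; 2 4| = (-4)·(-16 − (-4)) = 48
  + (-2) · |-3 -4; 1 2| = (-2)·(-6 − (-4)) = 4
Sum: (48) + (4) = 52

The determinant is 52.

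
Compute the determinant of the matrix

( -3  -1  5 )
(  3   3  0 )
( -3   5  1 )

Expand along row 2:
  − 3 · |-1 5; 5 1| = −3·(-1 − 25) = 78
  + 3 · |-3 5; -3 1| = 3·(-3 − (-15)) = 36
Sum: (78) + (36) = 114

114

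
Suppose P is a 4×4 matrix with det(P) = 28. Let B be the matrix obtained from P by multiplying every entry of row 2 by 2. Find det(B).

|B| = 56

Scaling one row by 2 multiplies the determinant by 2.
det(B) = (2)·(28) = 56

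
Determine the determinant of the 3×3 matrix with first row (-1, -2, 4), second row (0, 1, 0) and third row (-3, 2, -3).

15

Expand along row 2:
  + 1 · |-1 4; -3 -3| = 1·(3 − (-12)) = 15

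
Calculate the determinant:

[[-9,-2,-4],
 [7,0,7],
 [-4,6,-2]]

238

Expand along row 2:
  − 7 · |-2 -4; 6 -2| = −7·(4 − (-24)) = -196
  − 7 · |-9 -2; -4 6| = −7·(-54 − 8) = 434
Sum: (-196) + (434) = 238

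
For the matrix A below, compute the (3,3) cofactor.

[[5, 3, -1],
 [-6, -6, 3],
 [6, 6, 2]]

The cofactor is -12.

Delete row 3 and column 3; the remaining 2×2 submatrix is [5 3; -6 -6].
Its determinant is 5·(-6) − 3·(-6) = -12.
The cofactor carries sign (−1)^(3+3) = +1, so C_{3,3} = +(-12) = -12.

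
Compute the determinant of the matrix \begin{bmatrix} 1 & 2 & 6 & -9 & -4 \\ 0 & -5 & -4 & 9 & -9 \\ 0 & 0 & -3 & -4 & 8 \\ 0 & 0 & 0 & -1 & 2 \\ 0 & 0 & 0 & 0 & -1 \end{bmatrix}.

The matrix is upper triangular, so the determinant is the product of the diagonal entries:
det = (1) · (-5) · (-3) · (-1) · (-1) = 15

The determinant is 15.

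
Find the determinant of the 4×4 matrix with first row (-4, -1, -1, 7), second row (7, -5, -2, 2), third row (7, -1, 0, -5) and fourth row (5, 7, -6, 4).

Expand along row 3 (it has 1 zero):
  + (7) · M_31   where M_31 = det([-1 -1 7; -5 -2 2; 7 -6 4]) = 270
  − (-1) · M_32   where M_32 = det([-4 -1 7; 7 -2 2; 5 -6 4]) = -222
  − (-5) · M_34   where M_34 = det([-4 -1 -1; 7 -5 -2; 5 7 -6]) = -282
det = (+1)·(7)·(270) + (-1)·(-1)·(-222) + (-1)·(-5)·(-282) = 258

258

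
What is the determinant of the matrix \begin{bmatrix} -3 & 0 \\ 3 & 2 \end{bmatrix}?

-6

det = (-3)·2 − 0·3 = -6 − 0 = -6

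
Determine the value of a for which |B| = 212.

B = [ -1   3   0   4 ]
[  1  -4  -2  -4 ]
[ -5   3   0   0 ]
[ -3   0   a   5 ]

a = 1

Expanding along the column containing a, det(B) is linear in a: det(B) = (20)·a + (192).
Set (20)·a + (192) = 212  ⇒  (20)·a = 20  ⇒  a = 1.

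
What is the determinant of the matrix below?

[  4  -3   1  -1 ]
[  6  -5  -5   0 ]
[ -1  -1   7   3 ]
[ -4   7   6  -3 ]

Expand along row 2 (it has 1 zero):
  − (6) · M_21   where M_21 = det([-3 1 -1; -1 7 3; 7 6 -3]) = 190
  + (-5) · M_22   where M_22 = det([4 1 -1; -1 7 3; -4 6 -3]) = -193
  − (-5) · M_23   where M_23 = det([4 -3 -1; -1 -1 3; -4 7 -3]) = -16
det = (-1)·(6)·(190) + (+1)·(-5)·(-193) + (-1)·(-5)·(-16) = -255

-255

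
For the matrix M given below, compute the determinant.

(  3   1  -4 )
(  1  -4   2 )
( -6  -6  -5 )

Expand along row 1:
  + 3 · |-4 2; -6 -5| = 3·(20 − (-12)) = 96
  − 1 · |1 2; -6 -5| = −1·(-5 − (-12)) = -7
  + (-4) · |1 -4; -6 -6| = (-4)·(-6 − 24) = 120
Sum: (96) + (-7) + (120) = 209

The determinant is 209.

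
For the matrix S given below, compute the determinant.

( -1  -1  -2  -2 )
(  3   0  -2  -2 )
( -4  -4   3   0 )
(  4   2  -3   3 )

The determinant is 147.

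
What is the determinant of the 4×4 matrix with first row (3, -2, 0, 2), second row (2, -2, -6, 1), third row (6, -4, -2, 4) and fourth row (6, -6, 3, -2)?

-20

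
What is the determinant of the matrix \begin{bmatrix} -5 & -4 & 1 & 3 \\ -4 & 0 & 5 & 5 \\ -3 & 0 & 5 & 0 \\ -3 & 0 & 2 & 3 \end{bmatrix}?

The determinant is 120.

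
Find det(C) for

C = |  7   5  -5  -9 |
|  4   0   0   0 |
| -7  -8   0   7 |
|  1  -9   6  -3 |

The determinant is -2628.

Expand along row 2 (it has 3 zeros):
  − (4) · M_21   where M_21 = det([5 -5 -9; -8 0 7; -9 6 -3]) = 657
det = (-1)·(4)·(657) = -2628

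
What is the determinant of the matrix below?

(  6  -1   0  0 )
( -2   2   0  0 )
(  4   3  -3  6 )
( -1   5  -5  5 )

The matrix is block lower-triangular with a 2×2 block and a 2×2 block on the diagonal, so its determinant equals the product of the determinants of the diagonal blocks.
det of the 2×2 block = 10
det of the 2×2 block = 15
det = (10)·(15) = 150

The determinant is 150.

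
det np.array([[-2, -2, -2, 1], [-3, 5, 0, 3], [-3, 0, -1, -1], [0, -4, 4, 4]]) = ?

Expand along row 2 (it has 1 zero):
  − (-3) · M_21   where M_21 = det([-2 -2 1; 0 -1 -1; -4 4 4]) = -12
  + (5) · M_22   where M_22 = det([-2 -2 1; -3 -1 -1; 0 4 4]) = -36
  + (3) · M_24   where M_24 = det([-2 -2 -2; -3 0 -1; 0 -4 4]) = -40
det = (-1)·(-3)·(-12) + (+1)·(5)·(-36) + (+1)·(3)·(-40) = -336

The determinant is -336.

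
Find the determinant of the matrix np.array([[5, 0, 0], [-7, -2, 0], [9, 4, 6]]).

The determinant is -60.

The matrix is lower triangular, so the determinant is the product of the diagonal entries:
det = (5) · (-2) · (6) = -60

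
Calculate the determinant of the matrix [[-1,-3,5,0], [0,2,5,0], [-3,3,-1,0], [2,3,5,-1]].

Expand along column 4 (it has 3 zeros):
  + (-1) · M_44   where M_44 = det([-1 -3 5; 0 2 5; -3 3 -1]) = 92
det = (+1)·(-1)·(92) = -92

-92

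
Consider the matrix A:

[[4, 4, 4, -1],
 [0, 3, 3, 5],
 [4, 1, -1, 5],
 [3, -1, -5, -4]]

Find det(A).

Expand along row 2 (it has 1 zero):
  + (3) · M_22   where M_22 = det([4 4 -1; 4 -1 5; 3 -5 -4]) = 257
  − (3) · M_23   where M_23 = det([4 4 -1; 4 1 5; 3 -1 -4]) = 135
  + (5) · M_24   where M_24 = det([4 4 4; 4 1 -1; 3 -1 -5]) = 16
det = (+1)·(3)·(257) + (-1)·(3)·(135) + (+1)·(5)·(16) = 446

446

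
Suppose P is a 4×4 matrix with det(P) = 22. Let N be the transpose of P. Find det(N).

22

det(Pᵀ) = det(P).
det(N) = (1)·(22) = 22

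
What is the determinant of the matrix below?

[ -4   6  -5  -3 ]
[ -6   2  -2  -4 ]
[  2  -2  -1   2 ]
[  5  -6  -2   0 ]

The determinant is 390.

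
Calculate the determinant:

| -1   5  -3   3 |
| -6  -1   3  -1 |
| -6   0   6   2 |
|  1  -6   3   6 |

1146

Expand along row 3 (it has 1 zero):
  + (-6) · M_31   where M_31 = det([5 -3 3; -1 3 -1; -6 3 6]) = 114
  + (6) · M_33   where M_33 = det([-1 5 3; -6 -1 -1; 1 -6 6]) = 298
  − (2) · M_34   where M_34 = det([-1 5 -3; -6 -1 3; 1 -6 3]) = -21
det = (+1)·(-6)·(114) + (+1)·(6)·(298) + (-1)·(2)·(-21) = 1146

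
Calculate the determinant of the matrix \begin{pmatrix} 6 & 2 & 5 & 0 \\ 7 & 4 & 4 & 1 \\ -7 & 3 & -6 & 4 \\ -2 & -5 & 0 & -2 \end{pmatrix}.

The determinant is 59.

Expand along row 1 (it has 1 zero):
  + (6) · M_11   where M_11 = det([4 4 1; 3 -6 4; -5 0 -2]) = -38
  − (2) · M_12   where M_12 = det([7 4 1; -7 -6 4; -2 0 -2]) = -16
  + (5) · M_13   where M_13 = det([7 4 1; -7 3 4; -2 -5 -2]) = 51
det = (+1)·(6)·(-38) + (-1)·(2)·(-16) + (+1)·(5)·(51) = 59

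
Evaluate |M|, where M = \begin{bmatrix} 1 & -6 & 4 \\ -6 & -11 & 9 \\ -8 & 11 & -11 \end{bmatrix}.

det(M) = 234

Expand along column 1:
  + 1 · |-11 9; 11 -11| = 1·(121 − 99) = 22
  − (-6) · |-6 4; 11 -11| = −(-6)·(66 − 44) = 132
  + (-8) · |-6 4; -11 9| = (-8)·(-54 − (-44)) = 80
Sum: (22) + (132) + (80) = 234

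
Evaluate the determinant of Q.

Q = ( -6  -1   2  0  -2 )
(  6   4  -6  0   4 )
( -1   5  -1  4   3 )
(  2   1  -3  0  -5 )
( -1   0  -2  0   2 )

Expand along column 4 (it has 4 zeros):
  − (4) · M_34   where M_34 = det([-6 -1 2 -2; 6 4 -6 4; 2 1 -3 -5; -1 0 -2 2]) = 290
det = (-1)·(4)·(290) = -1160

The determinant is -1160.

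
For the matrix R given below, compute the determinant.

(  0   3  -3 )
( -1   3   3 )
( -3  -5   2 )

The determinant is -63.

Expand along row 1:
  − 3 · |-1 3; -3 2| = −3·(-2 − (-9)) = -21
  + (-3) · |-1 3; -3 -5| = (-3)·(5 − (-9)) = -42
Sum: (-21) + (-42) = -63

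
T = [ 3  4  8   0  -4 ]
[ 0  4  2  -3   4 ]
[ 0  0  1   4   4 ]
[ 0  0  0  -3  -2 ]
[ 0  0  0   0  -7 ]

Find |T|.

T is upper triangular, so det(T) is the product of the diagonal entries:
det = (3) · (4) · (1) · (-3) · (-7) = 252

252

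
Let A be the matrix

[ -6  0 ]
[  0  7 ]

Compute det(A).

The determinant is -42.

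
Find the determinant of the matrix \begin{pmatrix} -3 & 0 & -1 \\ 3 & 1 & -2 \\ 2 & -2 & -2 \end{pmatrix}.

Expand along row 1:
  + (-3) · |1 -2; -2 -2| = (-3)·(-2 − 4) = 18
  + (-1) · |3 1; 2 -2| = (-1)·(-6 − 2) = 8
Sum: (18) + (8) = 26

The determinant is 26.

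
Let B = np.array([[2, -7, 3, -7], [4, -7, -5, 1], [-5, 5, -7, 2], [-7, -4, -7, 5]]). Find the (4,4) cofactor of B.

Delete row 4 and column 4; the remaining 3×3 submatrix is [2 -7 3; 4 -7 -5; -5 5 -7].
Its determinant is -268.
The cofactor carries sign (−1)^(4+4) = +1, so C_{4,4} = +(-268) = -268.

-268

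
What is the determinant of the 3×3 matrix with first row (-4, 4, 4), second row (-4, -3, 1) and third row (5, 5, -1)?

The determinant is -8.

Expand along column 1:
  + (-4) · |-3 1; 5 -1| = (-4)·(3 − 5) = 8
  − (-4) · |4 4; 5 -1| = −(-4)·(-4 − 20) = -96
  + 5 · |4 4; -3 1| = 5·(4 − (-12)) = 80
Sum: (8) + (-96) + (80) = -8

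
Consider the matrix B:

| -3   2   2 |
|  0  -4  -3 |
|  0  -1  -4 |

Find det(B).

|B| = -39

Expand along column 1:
  + (-3) · |-4 -3; -1 -4| = (-3)·(16 − 3) = -39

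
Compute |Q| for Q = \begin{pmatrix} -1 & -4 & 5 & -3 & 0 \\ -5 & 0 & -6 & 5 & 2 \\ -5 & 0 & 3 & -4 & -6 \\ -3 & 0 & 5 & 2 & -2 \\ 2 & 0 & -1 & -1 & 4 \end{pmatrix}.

-4352

Expand along column 2 (it has 4 zeros):
  − (-4) · M_12   where M_12 = det([-5 -6 5 2; -5 3 -4 -6; -3 5 2 -2; 2 -1 -1 4]) = -1088
det = (-1)·(-4)·(-1088) = -4352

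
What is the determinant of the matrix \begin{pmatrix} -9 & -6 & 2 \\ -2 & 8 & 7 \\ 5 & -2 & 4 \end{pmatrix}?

Expand along row 1:
  + (-9) · |8 7; -2 4| = (-9)·(32 − (-14)) = -414
  − (-6) · |-2 7; 5 4| = −(-6)·(-8 − 35) = -258
  + 2 · |-2 8; 5 -2| = 2·(4 − 40) = -72
Sum: (-414) + (-258) + (-72) = -744

-744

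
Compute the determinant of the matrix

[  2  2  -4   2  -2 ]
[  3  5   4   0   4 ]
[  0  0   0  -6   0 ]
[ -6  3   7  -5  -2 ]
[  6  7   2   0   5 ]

-468

Expand along row 3 (it has 4 zeros):
  − (-6) · M_34   where M_34 = det([2 2 -4 -2; 3 5 4 4; -6 3 7 -2; 6 7 2 5]) = -78
det = (-1)·(-6)·(-78) = -468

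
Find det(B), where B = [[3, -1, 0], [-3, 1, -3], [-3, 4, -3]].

det(B) = 27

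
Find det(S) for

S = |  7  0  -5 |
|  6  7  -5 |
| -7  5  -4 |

|S| = -416

Expand along column 2:
  + 7 · |7 -5; -7 -4| = 7·(-28 − 35) = -441
  − 5 · |7 -5; 6 -5| = −5·(-35 − (-30)) = 25
Sum: (-441) + (25) = -416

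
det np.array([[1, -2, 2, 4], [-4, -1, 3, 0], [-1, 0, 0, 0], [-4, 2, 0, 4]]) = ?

The determinant is 40.

Expand along row 3 (it has 3 zeros):
  + (-1) · M_31   where M_31 = det([-2 2 4; -1 3 0; 2 0 4]) = -40
det = (+1)·(-1)·(-40) = 40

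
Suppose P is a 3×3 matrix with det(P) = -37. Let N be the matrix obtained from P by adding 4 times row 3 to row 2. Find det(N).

The determinant is -37.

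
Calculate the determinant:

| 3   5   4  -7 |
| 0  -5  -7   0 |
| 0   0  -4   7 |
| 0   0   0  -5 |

-300

The matrix is upper triangular, so the determinant is the product of the diagonal entries:
det = (3) · (-5) · (-4) · (-5) = -300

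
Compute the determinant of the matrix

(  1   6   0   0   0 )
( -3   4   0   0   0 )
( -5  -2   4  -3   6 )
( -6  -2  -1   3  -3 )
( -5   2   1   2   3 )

The matrix is block lower-triangular with a 2×2 block and a 3×3 block on the diagonal, so its determinant equals the product of the determinants of the diagonal blocks.
det of the 2×2 block = 22
det of the 3×3 block = 30
det = (22)·(30) = 660

The determinant is 660.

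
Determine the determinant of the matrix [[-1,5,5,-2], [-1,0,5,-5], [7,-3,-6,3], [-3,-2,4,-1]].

The determinant is 543.

Expand along row 2 (it has 1 zero):
  − (-1) · M_21   where M_21 = det([5 5 -2; -3 -6 3; -2 4 -1]) = -27
  − (5) · M_23   where M_23 = det([-1 5 -2; 7 -3 3; -3 -2 -1]) = 27
  + (-5) · M_24   where M_24 = det([-1 5 5; 7 -3 -6; -3 -2 4]) = -141
det = (-1)·(-1)·(-27) + (-1)·(5)·(27) + (+1)·(-5)·(-141) = 543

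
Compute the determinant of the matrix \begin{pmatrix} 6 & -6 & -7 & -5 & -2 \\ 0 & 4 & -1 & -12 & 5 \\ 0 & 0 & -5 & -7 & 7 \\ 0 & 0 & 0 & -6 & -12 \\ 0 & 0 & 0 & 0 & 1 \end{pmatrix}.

The matrix is upper triangular, so the determinant is the product of the diagonal entries:
det = (6) · (4) · (-5) · (-6) · (1) = 720

720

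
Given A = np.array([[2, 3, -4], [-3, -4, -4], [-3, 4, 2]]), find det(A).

Expand along row 1:
  + 2 · |-4 -4; 4 2| = 2·(-8 − (-16)) = 16
  − 3 · |-3 -4; -3 2| = −3·(-6 − 12) = 54
  + (-4) · |-3 -4; -3 4| = (-4)·(-12 − 12) = 96
Sum: (16) + (54) + (96) = 166

det(A) = 166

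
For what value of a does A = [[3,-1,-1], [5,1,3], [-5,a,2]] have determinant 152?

Expanding along the row containing a, det(A) is linear in a: det(A) = (-14)·a + (26).
Set (-14)·a + (26) = 152  ⇒  (-14)·a = 126  ⇒  a = -9.

a = -9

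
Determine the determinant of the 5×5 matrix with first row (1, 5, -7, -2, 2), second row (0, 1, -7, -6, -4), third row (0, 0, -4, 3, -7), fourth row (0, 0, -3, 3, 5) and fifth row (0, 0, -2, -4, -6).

The determinant is -218.

The matrix is block upper-triangular with a 2×2 block and a 3×3 block on the diagonal, so its determinant equals the product of the determinants of the diagonal blocks.
det of the 2×2 block = 1
det of the 3×3 block = -218
det = (1)·(-218) = -218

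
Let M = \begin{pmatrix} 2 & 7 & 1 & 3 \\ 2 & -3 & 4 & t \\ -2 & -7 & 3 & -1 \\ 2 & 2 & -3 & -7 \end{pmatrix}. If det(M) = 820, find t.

Expanding along the row containing t, det(M) is linear in t: det(M) = (40)·t + (460).
Set (40)·t + (460) = 820  ⇒  (40)·t = 360  ⇒  t = 9.

t = 9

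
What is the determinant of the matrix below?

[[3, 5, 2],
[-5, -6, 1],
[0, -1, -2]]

-1

Expand along column 1:
  + 3 · |-6 1; -1 -2| = 3·(12 − (-1)) = 39
  − (-5) · |5 2; -1 -2| = −(-5)·(-10 − (-2)) = -40
Sum: (39) + (-40) = -1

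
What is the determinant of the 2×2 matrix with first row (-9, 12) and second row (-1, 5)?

det = (-9)·5 − 12·(-1) = -45 − (-12) = -33

The determinant is -33.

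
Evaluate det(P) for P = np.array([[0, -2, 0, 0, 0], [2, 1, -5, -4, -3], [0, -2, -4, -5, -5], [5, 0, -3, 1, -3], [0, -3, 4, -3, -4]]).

818

Expand along row 1 (it has 4 zeros):
  − (-2) · M_12   where M_12 = det([2 -5 -4 -3; 0 -4 -5 -5; 5 -3 1 -3; 0 4 -3 -4]) = 409
det = (-1)·(-2)·(409) = 818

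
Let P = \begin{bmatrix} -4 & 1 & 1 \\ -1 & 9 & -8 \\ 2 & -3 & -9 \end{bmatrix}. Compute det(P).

380

Expand along row 1:
  + (-4) · |9 -8; -3 -9| = (-4)·(-81 − 24) = 420
  − 1 · |-1 -8; 2 -9| = −1·(9 − (-16)) = -25
  + 1 · |-1 9; 2 -3| = 1·(3 − 18) = -15
Sum: (420) + (-25) + (-15) = 380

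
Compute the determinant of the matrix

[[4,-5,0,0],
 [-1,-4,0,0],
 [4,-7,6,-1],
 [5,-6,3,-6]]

The matrix is block lower-triangular with a 2×2 block and a 2×2 block on the diagonal, so its determinant equals the product of the determinants of the diagonal blocks.
det of the 2×2 block = -21
det of the 2×2 block = -33
det = (-21)·(-33) = 693

693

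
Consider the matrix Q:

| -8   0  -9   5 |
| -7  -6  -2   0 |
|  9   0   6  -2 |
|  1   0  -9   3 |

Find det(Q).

Expand along column 2 (it has 3 zeros):
  + (-6) · M_22   where M_22 = det([-8 -9 5; 9 6 -2; 1 -9 3]) = -174
det = (+1)·(-6)·(-174) = 1044

|Q| = 1044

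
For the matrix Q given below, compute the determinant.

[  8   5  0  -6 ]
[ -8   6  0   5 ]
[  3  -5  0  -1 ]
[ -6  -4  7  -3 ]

Expand along column 3 (it has 3 zeros):
  − (7) · M_43   where M_43 = det([8 5 -6; -8 6 5; 3 -5 -1]) = 55
det = (-1)·(7)·(55) = -385

-385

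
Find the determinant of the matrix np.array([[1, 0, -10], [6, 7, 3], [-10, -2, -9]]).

-637

Expand along row 1:
  + 1 · |7 3; -2 -9| = 1·(-63 − (-6)) = -57
  + (-10) · |6 7; -10 -2| = (-10)·(-12 − (-70)) = -580
Sum: (-57) + (-580) = -637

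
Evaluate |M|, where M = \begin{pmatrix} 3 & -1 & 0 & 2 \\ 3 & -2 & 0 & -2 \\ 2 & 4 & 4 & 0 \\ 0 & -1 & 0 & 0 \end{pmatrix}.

Expand along row 4 (it has 3 zeros):
  + (-1) · M_42   where M_42 = det([3 0 2; 3 0 -2; 2 4 0]) = 48
det = (+1)·(-1)·(48) = -48

-48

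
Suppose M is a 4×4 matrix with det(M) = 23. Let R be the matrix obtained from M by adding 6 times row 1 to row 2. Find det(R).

Adding a multiple of one row to another leaves the determinant unchanged.
det(R) = (1)·(23) = 23

det(R) = 23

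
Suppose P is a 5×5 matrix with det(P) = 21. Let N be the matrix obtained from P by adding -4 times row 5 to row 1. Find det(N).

det(N) = 21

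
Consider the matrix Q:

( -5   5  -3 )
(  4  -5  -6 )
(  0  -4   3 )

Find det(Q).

The determinant is 183.

Expand along row 3:
  − (-4) · |-5 -3; 4 -6| = −(-4)·(30 − (-12)) = 168
  + 3 · |-5 5; 4 -5| = 3·(25 − 20) = 15
Sum: (168) + (15) = 183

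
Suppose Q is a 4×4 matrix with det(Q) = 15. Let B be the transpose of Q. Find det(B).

det(Qᵀ) = det(Q).
det(B) = (1)·(15) = 15

det(B) = 15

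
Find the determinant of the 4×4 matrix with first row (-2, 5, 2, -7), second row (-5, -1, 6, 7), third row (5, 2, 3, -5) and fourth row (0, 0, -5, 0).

515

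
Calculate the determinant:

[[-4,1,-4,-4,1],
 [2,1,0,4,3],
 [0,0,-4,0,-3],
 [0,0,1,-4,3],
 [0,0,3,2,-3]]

The determinant is 396.

The matrix is block upper-triangular with a 2×2 block and a 3×3 block on the diagonal, so its determinant equals the product of the determinants of the diagonal blocks.
det of the 2×2 block = -6
det of the 3×3 block = -66
det = (-6)·(-66) = 396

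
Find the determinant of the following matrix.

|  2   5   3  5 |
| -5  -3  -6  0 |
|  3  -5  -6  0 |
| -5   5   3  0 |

390

Expand along column 4 (it has 3 zeros):
  − (5) · M_14   where M_14 = det([-5 -3 -6; 3 -5 -6; -5 5 3]) = -78
det = (-1)·(5)·(-78) = 390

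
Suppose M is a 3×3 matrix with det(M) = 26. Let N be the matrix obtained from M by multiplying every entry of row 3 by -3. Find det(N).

-78

Scaling one row by -3 multiplies the determinant by -3.
det(N) = (-3)·(26) = -78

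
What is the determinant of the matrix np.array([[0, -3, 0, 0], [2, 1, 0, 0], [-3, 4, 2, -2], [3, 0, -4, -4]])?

-96

The matrix is block lower-triangular with a 2×2 block and a 2×2 block on the diagonal, so its determinant equals the product of the determinants of the diagonal blocks.
det of the 2×2 block = 6
det of the 2×2 block = -16
det = (6)·(-16) = -96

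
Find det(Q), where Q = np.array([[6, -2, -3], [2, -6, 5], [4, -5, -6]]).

Expand along column 1:
  + 6 · |-6 5; -5 -6| = 6·(36 − (-25)) = 366
  − 2 · |-2 -3; -5 -6| = −2·(12 − 15) = 6
  + 4 · |-2 -3; -6 5| = 4·(-10 − 18) = -112
Sum: (366) + (6) + (-112) = 260

|Q| = 260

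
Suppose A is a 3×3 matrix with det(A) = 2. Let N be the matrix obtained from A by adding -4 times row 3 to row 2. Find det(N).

2

Adding a multiple of one row to another leaves the determinant unchanged.
det(N) = (1)·(2) = 2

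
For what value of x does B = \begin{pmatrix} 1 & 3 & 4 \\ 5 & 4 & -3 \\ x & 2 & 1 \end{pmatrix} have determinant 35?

0

Expanding along the column containing x, det(B) is linear in x: det(B) = (-25)·x + (35).
Set (-25)·x + (35) = 35  ⇒  (-25)·x = 0  ⇒  x = 0.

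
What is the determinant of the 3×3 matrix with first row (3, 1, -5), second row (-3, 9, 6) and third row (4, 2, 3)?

The determinant is 288.

Expand along column 1:
  + 3 · |9 6; 2 3| = 3·(27 − 12) = 45
  − (-3) · |1 -5; 2 3| = −(-3)·(3 − (-10)) = 39
  + 4 · |1 -5; 9 6| = 4·(6 − (-45)) = 204
Sum: (45) + (39) + (204) = 288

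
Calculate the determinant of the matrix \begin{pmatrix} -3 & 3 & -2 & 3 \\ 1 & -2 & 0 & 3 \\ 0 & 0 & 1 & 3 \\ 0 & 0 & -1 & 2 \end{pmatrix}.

The matrix is block upper-triangular with a 2×2 block and a 2×2 block on the diagonal, so its determinant equals the product of the determinants of the diagonal blocks.
det of the 2×2 block = 3
det of the 2×2 block = 5
det = (3)·(5) = 15

15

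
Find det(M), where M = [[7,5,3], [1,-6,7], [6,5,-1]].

The determinant is 135.

Expand along column 1:
  + 7 · |-6 7; 5 -1| = 7·(6 − 35) = -203
  − 1 · |5 3; 5 -1| = −1·(-5 − 15) = 20
  + 6 · |5 3; -6 7| = 6·(35 − (-18)) = 318
Sum: (-203) + (20) + (318) = 135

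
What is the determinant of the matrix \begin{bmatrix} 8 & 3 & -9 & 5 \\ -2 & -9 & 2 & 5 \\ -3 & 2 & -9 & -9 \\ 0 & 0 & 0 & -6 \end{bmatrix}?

Expand along row 4 (it has 3 zeros):
  + (-6) · M_44   where M_44 = det([8 3 -9; -2 -9 2; -3 2 -9]) = 823
det = (+1)·(-6)·(823) = -4938

-4938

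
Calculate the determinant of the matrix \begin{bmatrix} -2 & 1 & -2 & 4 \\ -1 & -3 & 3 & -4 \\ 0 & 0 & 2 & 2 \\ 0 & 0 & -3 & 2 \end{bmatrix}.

The matrix is block upper-triangular with a 2×2 block and a 2×2 block on the diagonal, so its determinant equals the product of the determinants of the diagonal blocks.
det of the 2×2 block = 7
det of the 2×2 block = 10
det = (7)·(10) = 70

The determinant is 70.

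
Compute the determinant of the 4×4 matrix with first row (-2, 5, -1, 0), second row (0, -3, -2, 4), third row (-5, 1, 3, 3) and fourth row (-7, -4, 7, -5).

-822

Expand along row 1 (it has 1 zero):
  + (-2) · M_11   where M_11 = det([-3 -2 4; 1 3 3; -4 7 -5]) = 198
  − (5) · M_12   where M_12 = det([0 -2 4; -5 3 3; -7 7 -5]) = 36
  + (-1) · M_13   where M_13 = det([0 -3 4; -5 1 3; -7 -4 -5]) = 246
det = (+1)·(-2)·(198) + (-1)·(5)·(36) + (+1)·(-1)·(246) = -822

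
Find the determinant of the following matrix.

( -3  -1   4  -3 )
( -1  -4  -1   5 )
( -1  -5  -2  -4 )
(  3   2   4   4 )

851

Expand along row 1:
  + (-3) · M_11   where M_11 = det([-4 -1 5; -5 -2 -4; 2 4 4]) = -124
  − (-1) · M_12   where M_12 = det([-1 -1 5; -1 -2 -4; 3 4 4]) = 10
  + (4) · M_13   where M_13 = det([-1 -4 5; -1 -5 -4; 3 2 4]) = 109
  − (-3) · M_14   where M_14 = det([-1 -4 -1; -1 -5 -2; 3 2 4]) = 11
det = (+1)·(-3)·(-124) + (-1)·(-1)·(10) + (+1)·(4)·(109) + (-1)·(-3)·(11) = 851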